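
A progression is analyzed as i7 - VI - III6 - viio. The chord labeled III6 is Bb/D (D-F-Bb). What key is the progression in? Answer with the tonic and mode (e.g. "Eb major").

The chord Bb/D is a major triad rooted on Bb; its label is III6.
III6 on Bb implies Bb is the mediant; that puts the tonic at G, and the uppercase numeral fits minor mode.

G minor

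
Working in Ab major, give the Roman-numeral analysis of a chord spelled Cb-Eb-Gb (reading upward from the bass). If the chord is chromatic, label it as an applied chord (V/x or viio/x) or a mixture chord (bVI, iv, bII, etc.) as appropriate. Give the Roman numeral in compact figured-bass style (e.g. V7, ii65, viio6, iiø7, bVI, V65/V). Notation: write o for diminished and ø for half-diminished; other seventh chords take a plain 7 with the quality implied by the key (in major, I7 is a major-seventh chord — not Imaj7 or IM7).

bIII

Stacked in thirds the chord is Cb-Eb-Gb: a major triad on Cb.
Cb is the lowered third degree of Ab major (diatonic 3 would be C). This is a major triad on the lowered third degree, borrowed from the parallel minor.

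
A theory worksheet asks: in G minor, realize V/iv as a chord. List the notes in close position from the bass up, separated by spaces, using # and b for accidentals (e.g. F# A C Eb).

G B D

The slash means an applied dominant: we want the dominant of iv. In G minor, iv is C minor, and its dominant is built on G.
Building a major triad on G gives G-B-D.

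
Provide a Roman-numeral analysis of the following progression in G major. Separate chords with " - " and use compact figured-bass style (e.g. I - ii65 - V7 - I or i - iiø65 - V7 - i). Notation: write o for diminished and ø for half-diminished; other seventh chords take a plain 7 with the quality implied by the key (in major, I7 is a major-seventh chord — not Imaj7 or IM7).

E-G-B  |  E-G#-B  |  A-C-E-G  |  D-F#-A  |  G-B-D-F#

vi - V/ii - ii7 - V - I7

E-G-B: minor triad on E = scale degree 6 → vi.
E-G#-B: chromatic; E is V of ii, so V/ii.
A-C-E-G: root A is the supertonic; minor seventh chord there is ii7.
D-F#-A has root D, degree 5 in G major, so V.
G-B-D-F#: root G is the tonic; major seventh chord there is I7.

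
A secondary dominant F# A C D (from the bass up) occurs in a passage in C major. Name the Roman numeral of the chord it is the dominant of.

The chord is a dominant seventh chord on D.
A dominant resolves down a perfect fifth: D → G. In C major, G is scale degree 5, i.e. V.

V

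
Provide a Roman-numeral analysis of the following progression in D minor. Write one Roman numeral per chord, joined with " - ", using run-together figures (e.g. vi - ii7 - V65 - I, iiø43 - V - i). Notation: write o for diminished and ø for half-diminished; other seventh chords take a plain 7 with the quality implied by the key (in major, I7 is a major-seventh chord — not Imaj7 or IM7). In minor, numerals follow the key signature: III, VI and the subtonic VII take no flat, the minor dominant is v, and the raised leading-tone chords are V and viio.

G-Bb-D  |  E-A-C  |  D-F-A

G-Bb-D has root G, degree 4 in D minor, so iv.
E-A-C: root A is the dominant; minor triad there is v64.
D-F-A: minor triad on D = scale degree 1 → i.

iv - v64 - i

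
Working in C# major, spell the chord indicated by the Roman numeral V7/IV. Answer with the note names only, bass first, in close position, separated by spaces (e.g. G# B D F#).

C# E# G# B

The slash means an applied dominant: we want the dominant of IV. In C# major, IV is F# major, and its dominant is built on C#.
Building a dominant seventh chord on C# gives C#-E#-G#-B.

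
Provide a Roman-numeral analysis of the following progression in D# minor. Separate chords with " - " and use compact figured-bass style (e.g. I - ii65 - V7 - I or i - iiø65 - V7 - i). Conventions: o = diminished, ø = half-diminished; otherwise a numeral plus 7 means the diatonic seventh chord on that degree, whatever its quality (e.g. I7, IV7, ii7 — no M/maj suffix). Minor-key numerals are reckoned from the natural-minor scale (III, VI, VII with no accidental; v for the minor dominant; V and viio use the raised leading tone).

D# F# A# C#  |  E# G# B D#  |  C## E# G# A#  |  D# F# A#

D#-F#-A#-C#: root D# is the tonic; minor seventh chord there is i7.
E#-G#-B-D# has root E#, degree 2 in D# minor, so iiø7.
C##-E#-G#-A#: root A# is the dominant; dominant seventh chord there is V65.
D#-F#-A#: root D# is the tonic; minor triad there is i.

i7 - iiø7 - V65 - i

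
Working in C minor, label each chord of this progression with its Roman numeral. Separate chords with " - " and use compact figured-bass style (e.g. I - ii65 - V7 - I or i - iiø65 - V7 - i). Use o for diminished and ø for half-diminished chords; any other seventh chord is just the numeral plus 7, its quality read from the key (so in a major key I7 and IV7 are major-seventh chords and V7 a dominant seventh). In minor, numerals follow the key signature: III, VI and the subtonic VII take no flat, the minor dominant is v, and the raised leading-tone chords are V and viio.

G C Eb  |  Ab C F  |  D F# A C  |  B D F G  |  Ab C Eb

i64 - iv6 - V7/V - V65 - VI

G-C-Eb: minor triad on C = scale degree 1 → i64.
Ab-C-F: root F is the subdominant; minor triad there is iv6.
D-F#-A-C: a dominant seventh chord on D, the applied dominant of V → V7/V.
B-D-F-G: root G is the dominant; dominant seventh chord there is V65.
Ab-C-Eb has root Ab, degree 6 in C minor, so VI.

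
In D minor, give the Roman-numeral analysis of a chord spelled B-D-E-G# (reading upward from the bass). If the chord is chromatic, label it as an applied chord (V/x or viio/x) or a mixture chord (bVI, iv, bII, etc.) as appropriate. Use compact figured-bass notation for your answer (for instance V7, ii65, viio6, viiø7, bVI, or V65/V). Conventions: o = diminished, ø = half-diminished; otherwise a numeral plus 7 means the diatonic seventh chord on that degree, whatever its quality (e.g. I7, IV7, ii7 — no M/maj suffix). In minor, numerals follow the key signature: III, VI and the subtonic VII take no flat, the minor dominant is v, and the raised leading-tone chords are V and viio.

V43/V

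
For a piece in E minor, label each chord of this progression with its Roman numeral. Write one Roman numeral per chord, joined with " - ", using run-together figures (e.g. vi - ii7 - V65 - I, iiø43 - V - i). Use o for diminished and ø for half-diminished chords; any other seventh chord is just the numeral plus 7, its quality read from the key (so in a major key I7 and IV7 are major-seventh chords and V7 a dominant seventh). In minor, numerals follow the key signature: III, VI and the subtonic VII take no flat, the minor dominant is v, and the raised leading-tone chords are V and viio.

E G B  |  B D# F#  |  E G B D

i - V - i7

E-G-B: root E is the tonic; minor triad there is i.
B-D#-F#: major triad on B = scale degree 5 → V.
E-G-B-D: minor seventh chord on E = scale degree 1 → i7.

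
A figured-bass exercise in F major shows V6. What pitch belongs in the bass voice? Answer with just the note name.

V in F major has root C; the chord is C-E-G.
The figure 6 means first inversion — the third is in the bass.

E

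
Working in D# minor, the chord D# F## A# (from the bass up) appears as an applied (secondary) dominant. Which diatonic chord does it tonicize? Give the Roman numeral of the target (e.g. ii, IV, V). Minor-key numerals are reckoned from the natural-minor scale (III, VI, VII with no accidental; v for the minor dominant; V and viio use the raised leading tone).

iv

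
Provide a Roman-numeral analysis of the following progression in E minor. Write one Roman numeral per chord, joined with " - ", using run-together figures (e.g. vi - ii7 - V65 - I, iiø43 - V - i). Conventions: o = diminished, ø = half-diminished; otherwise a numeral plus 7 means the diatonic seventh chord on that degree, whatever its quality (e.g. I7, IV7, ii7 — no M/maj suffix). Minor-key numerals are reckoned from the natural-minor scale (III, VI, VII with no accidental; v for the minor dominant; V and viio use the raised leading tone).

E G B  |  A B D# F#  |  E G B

E-G-B: root E is the tonic; minor triad there is i.
A-B-D#-F# has root B, degree 5 in E minor, so V42.
E-G-B: minor triad on E = scale degree 1 → i.

i - V42 - i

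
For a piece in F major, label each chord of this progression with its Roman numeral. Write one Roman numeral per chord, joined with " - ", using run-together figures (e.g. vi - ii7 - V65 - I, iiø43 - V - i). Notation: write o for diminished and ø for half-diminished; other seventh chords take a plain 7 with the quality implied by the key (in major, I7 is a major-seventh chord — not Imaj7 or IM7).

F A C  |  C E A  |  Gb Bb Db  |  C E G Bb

I - iii6 - bII - V7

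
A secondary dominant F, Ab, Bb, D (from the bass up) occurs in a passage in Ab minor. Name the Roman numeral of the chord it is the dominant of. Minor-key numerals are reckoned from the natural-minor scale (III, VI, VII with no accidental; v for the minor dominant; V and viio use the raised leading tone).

The chord is a dominant seventh chord on Bb.
A dominant resolves down a perfect fifth: Bb → Eb. In Ab minor, Eb is scale degree 5, i.e. V.

V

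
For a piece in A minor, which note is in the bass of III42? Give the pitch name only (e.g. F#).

B

III in A minor has root C; the chord is C-E-G-B.
The figure 42 means third inversion — the seventh is in the bass.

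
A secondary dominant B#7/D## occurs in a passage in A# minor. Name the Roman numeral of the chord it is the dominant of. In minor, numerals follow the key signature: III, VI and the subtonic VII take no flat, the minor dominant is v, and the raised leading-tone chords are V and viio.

V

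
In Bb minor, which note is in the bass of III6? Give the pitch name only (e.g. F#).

F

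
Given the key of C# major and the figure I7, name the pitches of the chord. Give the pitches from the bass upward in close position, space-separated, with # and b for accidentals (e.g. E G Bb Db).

In C# major, the first degree is C#, and the diatonic chord built there is a major seventh chord.
That chord is spelled C#-E#-G#-B#.

C# E# G# B#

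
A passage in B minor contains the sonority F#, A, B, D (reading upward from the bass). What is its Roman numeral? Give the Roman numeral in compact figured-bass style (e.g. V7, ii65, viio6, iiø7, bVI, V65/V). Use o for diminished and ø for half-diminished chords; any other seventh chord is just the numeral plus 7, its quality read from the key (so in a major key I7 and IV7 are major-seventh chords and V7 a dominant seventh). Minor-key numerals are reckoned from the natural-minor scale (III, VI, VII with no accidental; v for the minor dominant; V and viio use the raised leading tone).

i43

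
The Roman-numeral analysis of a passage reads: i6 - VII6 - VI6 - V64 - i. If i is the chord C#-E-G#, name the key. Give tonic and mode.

C# minor

The anchor chord is a minor triad on C#, labeled i.
If C# is scale degree 1 and the mode makes that degree carry a minor triad, the tonic is C# and the mode is minor.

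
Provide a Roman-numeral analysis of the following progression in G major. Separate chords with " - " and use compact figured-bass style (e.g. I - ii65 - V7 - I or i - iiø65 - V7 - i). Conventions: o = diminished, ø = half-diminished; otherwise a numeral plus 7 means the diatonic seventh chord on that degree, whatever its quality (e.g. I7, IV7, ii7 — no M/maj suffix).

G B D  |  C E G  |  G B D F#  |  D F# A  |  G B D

I - IV - I7 - V - I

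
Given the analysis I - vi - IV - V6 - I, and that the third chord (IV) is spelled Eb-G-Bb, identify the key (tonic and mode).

Bb major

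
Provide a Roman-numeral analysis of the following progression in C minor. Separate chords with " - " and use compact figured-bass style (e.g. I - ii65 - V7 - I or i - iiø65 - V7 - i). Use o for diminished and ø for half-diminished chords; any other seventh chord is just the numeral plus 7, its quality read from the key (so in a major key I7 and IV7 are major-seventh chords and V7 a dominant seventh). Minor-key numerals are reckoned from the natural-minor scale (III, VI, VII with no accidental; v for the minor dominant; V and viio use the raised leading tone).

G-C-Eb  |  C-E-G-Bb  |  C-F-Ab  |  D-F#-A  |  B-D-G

i64 - V7/iv - iv64 - V/V - V6

G-C-Eb: root C is the tonic; minor triad there is i64.
C-E-G-Bb: chromatic; C is V of iv, so V7/iv.
C-F-Ab has root F, degree 4 in C minor, so iv64.
D-F#-A: chromatic; D is V of V, so V/V.
B-D-G has root G, degree 5 in C minor, so V6.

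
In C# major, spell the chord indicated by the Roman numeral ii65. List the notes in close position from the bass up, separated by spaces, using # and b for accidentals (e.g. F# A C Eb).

In C# major, scale degree 2 is D#, and the diatonic chord built there is a minor seventh chord.
Stacking thirds from D# gives D#-F#-A#-C#.
With the 65 figure the chord is in first inversion; from the bass F# upward in close position it reads F#-A#-C#-D#.

F# A# C# D#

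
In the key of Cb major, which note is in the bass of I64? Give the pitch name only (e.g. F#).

Gb

I in Cb major has root Cb; the chord is Cb-Eb-Gb.
The figure 64 means second inversion — the fifth is in the bass.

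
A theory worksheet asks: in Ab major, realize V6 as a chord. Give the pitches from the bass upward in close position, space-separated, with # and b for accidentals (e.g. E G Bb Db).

G Bb Eb

In Ab major, scale degree 5 is Eb, and the diatonic chord built there is a major triad.
Stacking thirds from Eb gives Eb-G-Bb.
With the 6 figure the chord is in first inversion; from the bass G upward in close position it reads G-Bb-Eb.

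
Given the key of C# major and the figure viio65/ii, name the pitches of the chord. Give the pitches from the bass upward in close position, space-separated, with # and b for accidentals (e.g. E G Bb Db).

The slash marks an applied leading-tone chord: viio of ii. In C# major, ii is D#, so the leading tone to it is C##, a half step below.
Building a fully diminished seventh chord on C## gives C##-E#-G#-B.
The figured bass 65 indicates first inversion, placing the third (E#) in the bass: E#-G#-B-C##.

E# G# B C##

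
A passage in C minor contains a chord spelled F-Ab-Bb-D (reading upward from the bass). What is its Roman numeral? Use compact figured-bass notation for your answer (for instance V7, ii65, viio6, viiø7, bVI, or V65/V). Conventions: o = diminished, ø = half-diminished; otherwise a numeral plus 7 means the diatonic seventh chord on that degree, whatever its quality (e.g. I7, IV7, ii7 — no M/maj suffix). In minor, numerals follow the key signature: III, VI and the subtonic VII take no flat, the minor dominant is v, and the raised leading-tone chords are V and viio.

The pitches Bb-D-F-Ab form a dominant seventh chord rooted on Bb.
Bb is scale degree 7 in C minor, and a dominant seventh chord on that degree is written VII7.
With F in the bass the chord is in second inversion, so the figured bass is 43.

VII43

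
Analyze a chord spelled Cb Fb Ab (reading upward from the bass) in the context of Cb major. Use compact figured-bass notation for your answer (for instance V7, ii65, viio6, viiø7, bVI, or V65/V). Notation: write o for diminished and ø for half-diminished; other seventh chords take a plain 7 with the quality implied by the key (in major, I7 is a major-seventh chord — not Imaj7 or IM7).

IV64

Stacked in thirds the chord is Fb-Ab-Cb: a major triad on Fb.
Fb is scale degree 4 in Cb major, and a major triad on that degree is written IV.
With Cb in the bass the chord is in second inversion, so the figured bass is 64.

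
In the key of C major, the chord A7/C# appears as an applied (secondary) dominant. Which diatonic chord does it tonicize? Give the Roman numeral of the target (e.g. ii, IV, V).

ii

The chord is a dominant seventh chord on A.
A dominant resolves down a perfect fifth: A → D. In C major, D is scale degree 2, i.e. ii.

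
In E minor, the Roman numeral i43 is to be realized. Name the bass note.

i in E minor has root E; the chord is E-G-B-D.
The figure 43 means second inversion — the fifth is in the bass.

B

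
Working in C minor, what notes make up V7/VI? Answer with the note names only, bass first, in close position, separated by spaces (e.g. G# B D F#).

The slash means an applied dominant: we want the dominant of VI. In C minor, VI is Ab major, and its dominant is built on Eb.
Building a dominant seventh chord on Eb gives Eb-G-Bb-Db.

Eb G Bb Db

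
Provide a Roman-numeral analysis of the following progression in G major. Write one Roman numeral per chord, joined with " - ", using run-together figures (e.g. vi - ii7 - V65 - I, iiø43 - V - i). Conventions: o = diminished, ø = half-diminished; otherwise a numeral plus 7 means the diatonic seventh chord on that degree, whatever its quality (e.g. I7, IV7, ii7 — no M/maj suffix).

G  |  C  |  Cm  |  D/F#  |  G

I - IV - iv - V6 - I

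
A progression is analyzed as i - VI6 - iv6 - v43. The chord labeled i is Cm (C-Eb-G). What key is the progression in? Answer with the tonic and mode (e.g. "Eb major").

The anchor chord is a minor triad on C, labeled i.
If C is scale degree 1 and the mode makes that degree carry a minor triad, the tonic is C and the mode is minor.

C minor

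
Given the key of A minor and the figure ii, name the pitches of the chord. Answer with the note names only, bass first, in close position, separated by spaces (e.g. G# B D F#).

ii is the minor supertonic, borrowed from the parallel major (the Dorian ii). In A minor that root is B.
So the chord is B-D-F#.

B D F#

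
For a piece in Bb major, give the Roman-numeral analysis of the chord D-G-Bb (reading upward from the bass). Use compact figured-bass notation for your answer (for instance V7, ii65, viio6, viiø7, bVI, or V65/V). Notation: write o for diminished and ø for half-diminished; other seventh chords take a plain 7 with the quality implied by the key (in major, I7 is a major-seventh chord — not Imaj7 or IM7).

vi64

The pitches G-Bb-D form a minor triad rooted on G.
G is scale degree 6 in Bb major, and a minor triad on that degree is written vi.
With D in the bass the chord is in second inversion, so the figured bass is 64.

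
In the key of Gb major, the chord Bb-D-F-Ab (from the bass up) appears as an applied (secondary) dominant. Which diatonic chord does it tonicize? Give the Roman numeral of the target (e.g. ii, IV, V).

The chord is a dominant seventh chord on Bb.
A dominant resolves down a perfect fifth: Bb → Eb. In Gb major, Eb is scale degree 6, i.e. vi.

vi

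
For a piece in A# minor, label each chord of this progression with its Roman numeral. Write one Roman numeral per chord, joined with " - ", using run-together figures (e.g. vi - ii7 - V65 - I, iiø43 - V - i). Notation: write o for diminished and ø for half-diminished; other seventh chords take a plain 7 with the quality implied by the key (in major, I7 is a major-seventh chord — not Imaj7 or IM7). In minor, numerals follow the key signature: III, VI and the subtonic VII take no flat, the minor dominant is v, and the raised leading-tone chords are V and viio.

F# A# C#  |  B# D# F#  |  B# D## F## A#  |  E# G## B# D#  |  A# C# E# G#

VI - iio - V7/V - V7 - i7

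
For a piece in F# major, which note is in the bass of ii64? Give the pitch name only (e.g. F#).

D#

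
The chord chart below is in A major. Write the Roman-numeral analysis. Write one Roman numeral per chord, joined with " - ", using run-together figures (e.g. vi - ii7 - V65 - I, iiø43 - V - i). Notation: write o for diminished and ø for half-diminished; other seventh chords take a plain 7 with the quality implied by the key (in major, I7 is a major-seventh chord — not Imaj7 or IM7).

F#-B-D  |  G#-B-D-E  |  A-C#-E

ii64 - V65 - I

F#-B-D: root B is the supertonic; minor triad there is ii64.
G#-B-D-E: root E is the dominant; dominant seventh chord there is V65.
A-C#-E has root A, degree 1 in A major, so I.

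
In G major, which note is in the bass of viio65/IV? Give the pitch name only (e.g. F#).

D

The applied chord viio65/IV is rooted on B: B-D-F-Ab.
The figure 65 means first inversion — the third is in the bass.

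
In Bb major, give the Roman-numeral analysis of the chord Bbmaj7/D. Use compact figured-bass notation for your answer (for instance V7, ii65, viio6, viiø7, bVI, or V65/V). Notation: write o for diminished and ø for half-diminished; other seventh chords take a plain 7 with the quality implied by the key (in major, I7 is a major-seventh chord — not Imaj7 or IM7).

I65

The pitches Bb-D-F-A form a major seventh chord rooted on Bb.
In Bb major, Bb is the tonic; the diatonic major seventh chord there is I7.
With D in the bass the chord is in first inversion, so the figured bass is 65.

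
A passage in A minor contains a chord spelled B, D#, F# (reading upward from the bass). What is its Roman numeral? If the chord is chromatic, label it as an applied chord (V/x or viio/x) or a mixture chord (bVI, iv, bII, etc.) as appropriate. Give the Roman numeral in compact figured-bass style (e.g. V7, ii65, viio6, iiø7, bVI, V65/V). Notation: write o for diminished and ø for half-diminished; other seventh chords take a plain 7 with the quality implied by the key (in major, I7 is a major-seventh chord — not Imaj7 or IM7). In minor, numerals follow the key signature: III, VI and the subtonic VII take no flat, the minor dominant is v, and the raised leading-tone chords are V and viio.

The pitches B-D#-F# form a major triad rooted on B.
B is not a diatonic chord root with this quality in A minor, but it lies a perfect fifth above E (V), so the chord functions as an applied dominant of V.

V/V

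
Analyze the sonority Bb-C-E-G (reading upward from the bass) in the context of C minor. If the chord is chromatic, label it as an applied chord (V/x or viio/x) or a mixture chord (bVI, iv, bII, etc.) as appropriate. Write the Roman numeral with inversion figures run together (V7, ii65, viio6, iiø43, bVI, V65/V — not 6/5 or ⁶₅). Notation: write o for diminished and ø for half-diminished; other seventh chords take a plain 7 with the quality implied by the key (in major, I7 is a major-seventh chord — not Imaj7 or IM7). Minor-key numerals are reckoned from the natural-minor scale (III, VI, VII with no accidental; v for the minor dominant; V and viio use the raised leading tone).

V42/iv

The pitches C-E-G-Bb form a dominant seventh chord rooted on C.
C is not a diatonic chord root with this quality in C minor, but it lies a perfect fifth above F (iv), so the chord functions as an applied dominant of iv.
With Bb in the bass the chord is in third inversion, so the figured bass is 42.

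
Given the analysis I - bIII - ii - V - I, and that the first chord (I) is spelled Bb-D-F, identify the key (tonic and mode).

Bb major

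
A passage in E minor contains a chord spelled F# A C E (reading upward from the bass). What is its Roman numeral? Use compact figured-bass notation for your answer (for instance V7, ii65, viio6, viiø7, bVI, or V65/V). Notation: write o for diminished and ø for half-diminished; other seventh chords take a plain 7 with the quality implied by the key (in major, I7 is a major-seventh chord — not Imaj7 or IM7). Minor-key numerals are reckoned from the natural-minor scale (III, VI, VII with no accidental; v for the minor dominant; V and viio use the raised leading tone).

The pitches F#-A-C-E form a half-diminished seventh chord rooted on F#.
In E minor, F# is the supertonic; the diatonic half-diminished seventh chord there is iiø7.

iiø7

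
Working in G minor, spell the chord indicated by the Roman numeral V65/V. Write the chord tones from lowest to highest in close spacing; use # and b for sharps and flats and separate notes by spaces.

C# E G A

The slash means an applied dominant: we want the dominant of V. In G minor, V is D major, and its dominant is built on A.
Building a dominant seventh chord on A gives A-C#-E-G.
With the 65 figure the chord is in first inversion; from the bass C# upward in close position it reads C#-E-G-A.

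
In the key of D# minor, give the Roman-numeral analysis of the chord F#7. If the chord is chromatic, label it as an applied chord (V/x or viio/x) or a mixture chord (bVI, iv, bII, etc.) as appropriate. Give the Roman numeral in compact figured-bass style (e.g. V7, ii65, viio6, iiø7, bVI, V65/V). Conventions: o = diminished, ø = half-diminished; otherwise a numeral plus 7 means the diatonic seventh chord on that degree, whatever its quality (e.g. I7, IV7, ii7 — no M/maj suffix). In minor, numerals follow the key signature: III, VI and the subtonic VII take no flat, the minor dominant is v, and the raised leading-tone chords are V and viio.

V7/VI

The pitches F#-A#-C#-E form a dominant seventh chord rooted on F#.
F# is not a diatonic chord root with this quality in D# minor, but it lies a perfect fifth above B (VI), so the chord functions as an applied dominant of VI.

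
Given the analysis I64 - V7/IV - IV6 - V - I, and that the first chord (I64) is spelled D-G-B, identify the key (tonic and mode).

G major

The anchor chord is a major triad on G, labeled I64.
If G is scale degree 1 and the mode makes that degree carry a major triad, the tonic is G and the mode is major.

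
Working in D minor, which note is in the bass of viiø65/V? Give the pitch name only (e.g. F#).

B

The applied chord viiø65/V is rooted on G#: G#-B-D-F#.
The figure 65 means first inversion — the third is in the bass.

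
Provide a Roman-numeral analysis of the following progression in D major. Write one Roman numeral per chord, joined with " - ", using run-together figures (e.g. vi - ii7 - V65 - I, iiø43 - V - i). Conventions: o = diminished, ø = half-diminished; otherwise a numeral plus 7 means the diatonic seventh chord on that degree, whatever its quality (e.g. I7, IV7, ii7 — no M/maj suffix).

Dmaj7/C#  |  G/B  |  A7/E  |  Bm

Dmaj7/C# has root D, degree 1 in D major, so I42.
G/B: major triad on G = scale degree 4 → IV6.
A7/E: root A is the dominant; dominant seventh chord there is V43.
Bm has root B, degree 6 in D major, so vi.

I42 - IV6 - V43 - vi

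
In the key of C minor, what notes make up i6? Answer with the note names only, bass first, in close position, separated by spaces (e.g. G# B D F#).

In C minor, the first degree is C, and the diatonic chord built there is a minor triad.
Stacking thirds from C gives C-Eb-G.
With the 6 figure the chord is in first inversion; from the bass Eb upward in close position it reads Eb-G-C.

Eb G C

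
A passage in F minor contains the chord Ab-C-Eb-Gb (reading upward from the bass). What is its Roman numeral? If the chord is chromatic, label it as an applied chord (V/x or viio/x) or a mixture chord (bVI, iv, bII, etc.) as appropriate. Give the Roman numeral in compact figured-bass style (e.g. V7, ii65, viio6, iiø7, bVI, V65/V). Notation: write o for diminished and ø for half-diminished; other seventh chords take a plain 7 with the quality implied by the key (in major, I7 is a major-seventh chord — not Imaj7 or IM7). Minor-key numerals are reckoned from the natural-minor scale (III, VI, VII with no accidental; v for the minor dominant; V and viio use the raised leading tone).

The pitches Ab-C-Eb-Gb form a dominant seventh chord rooted on Ab.
Ab is not a diatonic chord root with this quality in F minor, but it lies a perfect fifth above Db (VI), so the chord functions as an applied dominant of VI.

V7/VI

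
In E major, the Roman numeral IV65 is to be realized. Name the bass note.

IV in E major has root A; the chord is A-C#-E-G#.
The figure 65 means first inversion — the third is in the bass.

C#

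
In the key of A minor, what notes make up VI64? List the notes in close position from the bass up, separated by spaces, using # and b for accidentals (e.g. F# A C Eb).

The numeral's case and figure indicate a major triad. In A minor its root, the submediant, is F.
That chord is spelled F-A-C.
With the 64 figure the chord is in second inversion; from the bass C upward in close position it reads C-F-A.

C F A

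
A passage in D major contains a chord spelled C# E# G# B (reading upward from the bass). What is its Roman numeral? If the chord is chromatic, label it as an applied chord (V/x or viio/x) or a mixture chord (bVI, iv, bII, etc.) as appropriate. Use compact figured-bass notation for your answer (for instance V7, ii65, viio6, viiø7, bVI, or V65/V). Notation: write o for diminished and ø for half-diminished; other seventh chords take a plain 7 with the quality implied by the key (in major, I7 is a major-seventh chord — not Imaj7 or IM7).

V7/iii

Stacked in thirds the chord is C#-E#-G#-B: a dominant seventh chord on C#.
C# is not a diatonic chord root with this quality in D major, but it lies a perfect fifth above F# (iii), so the chord functions as an applied dominant of iii.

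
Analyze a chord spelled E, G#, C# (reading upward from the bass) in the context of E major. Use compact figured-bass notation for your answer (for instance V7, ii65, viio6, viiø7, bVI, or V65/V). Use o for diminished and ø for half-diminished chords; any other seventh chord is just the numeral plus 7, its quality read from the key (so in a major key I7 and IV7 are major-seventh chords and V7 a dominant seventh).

vi6

Stacked in thirds the chord is C#-E-G#: a minor triad on C#.
C# is scale degree 6 in E major, and a minor triad on that degree is written vi.
With E in the bass the chord is in first inversion, so the figured bass is 6.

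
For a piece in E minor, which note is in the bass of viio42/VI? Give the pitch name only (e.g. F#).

Ab

The applied chord viio42/VI is rooted on B: B-D-F-Ab.
The figure 42 means third inversion — the seventh is in the bass.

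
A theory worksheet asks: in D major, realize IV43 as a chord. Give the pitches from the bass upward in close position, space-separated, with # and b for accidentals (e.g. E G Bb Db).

D F# G B

In D major, the fourth degree is G, and the diatonic chord built there is a major seventh chord.
Stacking thirds from G gives G-B-D-F#.
The figured bass 43 indicates second inversion, placing the fifth (D) in the bass: D-F#-G-B.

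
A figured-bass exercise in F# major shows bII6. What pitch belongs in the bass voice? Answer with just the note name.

B

bII in F# major has root G; the chord is G-B-D.
The figure 6 means first inversion — the third is in the bass.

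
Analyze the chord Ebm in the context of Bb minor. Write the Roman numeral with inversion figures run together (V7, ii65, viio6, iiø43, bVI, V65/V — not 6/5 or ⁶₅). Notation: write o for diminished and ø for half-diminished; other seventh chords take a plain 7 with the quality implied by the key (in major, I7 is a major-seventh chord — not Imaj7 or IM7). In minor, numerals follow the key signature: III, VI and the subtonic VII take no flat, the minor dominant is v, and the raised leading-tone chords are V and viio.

iv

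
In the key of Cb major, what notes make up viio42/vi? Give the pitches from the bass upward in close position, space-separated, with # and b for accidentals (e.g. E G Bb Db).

viio42/vi is a secondary leading-tone chord. The target vi is Ab in Cb major; the applied chord is rooted a semitone below, on G.
Building a fully diminished seventh chord on G gives G-Bb-Db-Fb.
With the 42 figure the chord is in third inversion; from the bass Fb upward in close position it reads Fb-G-Bb-Db.

Fb G Bb Db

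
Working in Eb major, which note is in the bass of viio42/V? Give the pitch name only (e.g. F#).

Gb

The applied chord viio42/V is rooted on A: A-C-Eb-Gb.
The figure 42 means third inversion — the seventh is in the bass.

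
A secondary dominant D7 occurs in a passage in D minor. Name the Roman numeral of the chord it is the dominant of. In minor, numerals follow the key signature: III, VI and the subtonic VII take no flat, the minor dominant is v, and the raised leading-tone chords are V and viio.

iv

The chord is a dominant seventh chord on D.
A dominant resolves down a perfect fifth: D → G. In D minor, G is scale degree 4, i.e. iv.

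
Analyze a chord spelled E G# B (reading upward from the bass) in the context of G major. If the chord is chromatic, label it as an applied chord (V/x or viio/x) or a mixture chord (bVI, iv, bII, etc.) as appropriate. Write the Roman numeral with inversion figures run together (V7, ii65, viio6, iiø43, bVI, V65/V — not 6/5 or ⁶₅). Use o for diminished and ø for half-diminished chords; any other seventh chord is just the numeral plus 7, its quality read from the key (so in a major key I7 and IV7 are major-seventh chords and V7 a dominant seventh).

V/ii

The pitches E-G#-B form a major triad rooted on E.
E is not a diatonic chord root with this quality in G major, but it lies a perfect fifth above A (ii), so the chord functions as an applied dominant of ii.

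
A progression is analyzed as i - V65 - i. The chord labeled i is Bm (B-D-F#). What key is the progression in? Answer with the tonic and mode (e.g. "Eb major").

The anchor chord is a minor triad on B, labeled i.
If B is scale degree 1 and the mode makes that degree carry a minor triad, the tonic is B and the mode is minor.

B minor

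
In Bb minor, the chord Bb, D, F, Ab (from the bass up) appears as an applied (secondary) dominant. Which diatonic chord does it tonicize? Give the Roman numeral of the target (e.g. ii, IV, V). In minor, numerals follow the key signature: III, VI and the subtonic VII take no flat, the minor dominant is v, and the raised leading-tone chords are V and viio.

iv

The chord is a dominant seventh chord on Bb.
A dominant resolves down a perfect fifth: Bb → Eb. In Bb minor, Eb is scale degree 4, i.e. iv.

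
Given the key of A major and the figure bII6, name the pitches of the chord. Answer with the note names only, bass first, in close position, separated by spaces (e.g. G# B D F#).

D F Bb

Scale degree 2 in A major is B; lowering it a half step gives Bb. bII6 is the Neapolitan sixth — a major triad on the lowered second degree, here in its customary first inversion.
So the chord is Bb-D-F, a major triad.
With the 6 figure the chord is in first inversion; from the bass D upward in close position it reads D-F-Bb.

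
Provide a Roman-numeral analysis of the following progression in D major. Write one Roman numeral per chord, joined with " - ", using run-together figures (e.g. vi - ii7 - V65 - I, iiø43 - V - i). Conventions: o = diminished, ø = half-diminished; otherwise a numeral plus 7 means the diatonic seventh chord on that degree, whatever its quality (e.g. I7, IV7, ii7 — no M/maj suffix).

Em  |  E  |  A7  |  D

ii - V/V - V7 - I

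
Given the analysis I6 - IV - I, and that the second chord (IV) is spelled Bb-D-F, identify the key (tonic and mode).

IV is given as Bb-D-F — a major triad with root Bb.
If Bb is scale degree 4 and the mode makes that degree carry a major triad, the tonic is F and the mode is major.

F major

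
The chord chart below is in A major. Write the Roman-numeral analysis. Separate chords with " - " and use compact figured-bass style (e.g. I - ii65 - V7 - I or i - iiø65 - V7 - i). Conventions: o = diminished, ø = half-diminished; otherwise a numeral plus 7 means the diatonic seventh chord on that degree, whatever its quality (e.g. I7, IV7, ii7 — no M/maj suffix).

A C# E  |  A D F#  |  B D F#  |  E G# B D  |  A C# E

I - IV64 - ii - V7 - I

A-C#-E has root A, degree 1 in A major, so I.
A-D-F#: root D is the subdominant; major triad there is IV64.
B-D-F#: minor triad on B = scale degree 2 → ii.
E-G#-B-D has root E, degree 5 in A major, so V7.
A-C#-E has root A, degree 1 in A major, so I.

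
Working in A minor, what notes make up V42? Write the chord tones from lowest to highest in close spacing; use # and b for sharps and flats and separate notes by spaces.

D E G# B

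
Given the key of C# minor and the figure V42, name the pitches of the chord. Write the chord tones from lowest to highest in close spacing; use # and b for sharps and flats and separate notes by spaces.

F# G# B# D#

In C# minor, the fifth degree is G#. The dominant is major (leading tone raised), so V is a dominant seventh chord.
Stacking thirds from G# gives G#-B#-D#-F#.
With the 42 figure the chord is in third inversion; from the bass F# upward in close position it reads F#-G#-B#-D#.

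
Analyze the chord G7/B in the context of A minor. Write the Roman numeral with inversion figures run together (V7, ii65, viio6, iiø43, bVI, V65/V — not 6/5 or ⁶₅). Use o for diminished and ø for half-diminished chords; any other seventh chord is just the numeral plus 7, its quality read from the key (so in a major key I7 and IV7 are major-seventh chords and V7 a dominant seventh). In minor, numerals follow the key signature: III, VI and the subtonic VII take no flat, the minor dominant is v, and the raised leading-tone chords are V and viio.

Stacked in thirds the chord is G-B-D-F: a dominant seventh chord on G.
G is scale degree 7 in A minor, and a dominant seventh chord on that degree is written VII7.
With B in the bass the chord is in first inversion, so the figured bass is 65.

VII65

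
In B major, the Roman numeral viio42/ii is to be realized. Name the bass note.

The applied chord viio42/ii is rooted on B#: B#-D#-F#-A.
The figure 42 means third inversion — the seventh is in the bass.

A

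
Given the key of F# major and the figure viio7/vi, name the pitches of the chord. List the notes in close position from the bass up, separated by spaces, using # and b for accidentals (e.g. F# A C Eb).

C## E# G# B

The slash marks an applied leading-tone chord: viio of vi. In F# major, vi is D#, so the leading tone to it is C##, a half step below.
Building a fully diminished seventh chord on C## gives C##-E#-G#-B.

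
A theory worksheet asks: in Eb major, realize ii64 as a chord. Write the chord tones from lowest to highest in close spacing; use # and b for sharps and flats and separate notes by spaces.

C F Ab

In Eb major, scale degree 2 is F, and the diatonic chord built there is a minor triad.
Stacking thirds from F gives F-Ab-C.
The figured bass 64 indicates second inversion, placing the fifth (C) in the bass: C-F-Ab.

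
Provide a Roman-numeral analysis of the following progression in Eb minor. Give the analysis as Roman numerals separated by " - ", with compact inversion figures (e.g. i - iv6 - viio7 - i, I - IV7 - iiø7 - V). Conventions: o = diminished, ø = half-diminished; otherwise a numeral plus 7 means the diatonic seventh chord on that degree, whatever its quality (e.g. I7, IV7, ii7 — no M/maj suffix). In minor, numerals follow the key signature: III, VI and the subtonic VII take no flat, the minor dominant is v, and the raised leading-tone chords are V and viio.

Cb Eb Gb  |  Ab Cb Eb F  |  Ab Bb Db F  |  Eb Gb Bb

Cb-Eb-Gb: root Cb is the submediant; major triad there is VI.
Ab-Cb-Eb-F: half-diminished seventh chord on F = scale degree 2 → iiø65.
Ab-Bb-Db-F: root Bb is the dominant; minor seventh chord there is v42.
Eb-Gb-Bb: root Eb is the tonic; minor triad there is i.

VI - iiø65 - v42 - i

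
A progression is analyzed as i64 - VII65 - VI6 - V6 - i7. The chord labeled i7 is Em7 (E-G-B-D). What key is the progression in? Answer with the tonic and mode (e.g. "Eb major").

E minor

The chord Em7 is a minor seventh chord rooted on E; its label is i7.
If E is scale degree 1 and the mode makes that degree carry a minor seventh chord, the tonic is E and the mode is minor.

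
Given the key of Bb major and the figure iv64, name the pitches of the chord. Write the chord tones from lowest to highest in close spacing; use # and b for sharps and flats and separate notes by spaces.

iv64 is the minor subdominant, borrowed from the parallel minor. In Bb major that root is Eb.
So the chord is Eb-Gb-Bb, a minor triad.
The figured bass 64 indicates second inversion, placing the fifth (Bb) in the bass: Bb-Eb-Gb.

Bb Eb Gb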